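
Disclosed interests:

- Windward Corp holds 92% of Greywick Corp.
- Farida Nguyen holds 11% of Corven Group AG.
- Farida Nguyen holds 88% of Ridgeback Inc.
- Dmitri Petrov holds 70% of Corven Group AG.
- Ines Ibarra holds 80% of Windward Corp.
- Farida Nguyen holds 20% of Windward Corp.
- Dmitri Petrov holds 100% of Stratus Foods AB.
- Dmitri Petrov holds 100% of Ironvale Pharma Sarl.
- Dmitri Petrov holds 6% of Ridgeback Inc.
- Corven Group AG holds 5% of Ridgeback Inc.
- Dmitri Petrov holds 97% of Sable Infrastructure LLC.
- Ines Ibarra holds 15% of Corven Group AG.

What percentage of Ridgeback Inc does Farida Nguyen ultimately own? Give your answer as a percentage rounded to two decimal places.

88.55%

Farida reaches Ridgeback along 2 paths.
Via Corven: 11% × 5% = 0.55%.
Direct stake: 88% = 88%.
Total: 0.55% + 88% = 88.55%.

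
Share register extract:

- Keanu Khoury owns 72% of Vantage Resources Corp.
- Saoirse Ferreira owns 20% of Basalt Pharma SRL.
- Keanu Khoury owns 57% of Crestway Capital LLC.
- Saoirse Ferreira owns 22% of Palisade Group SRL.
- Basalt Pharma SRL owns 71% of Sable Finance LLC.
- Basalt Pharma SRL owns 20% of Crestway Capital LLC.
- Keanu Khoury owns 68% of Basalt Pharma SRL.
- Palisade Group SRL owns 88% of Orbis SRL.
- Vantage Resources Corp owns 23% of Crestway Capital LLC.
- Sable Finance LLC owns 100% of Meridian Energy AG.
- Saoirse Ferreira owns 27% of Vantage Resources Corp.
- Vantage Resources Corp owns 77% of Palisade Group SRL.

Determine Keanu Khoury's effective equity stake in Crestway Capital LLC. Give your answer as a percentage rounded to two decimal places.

87.16%

Keanu reaches Crestway along 3 paths.
Direct stake: 57% = 57%.
Via Basalt: 68% × 20% = 13.6%.
Via Vantage: 72% × 23% = 16.56%.
Total: 57% + 13.6% + 16.56% = 87.16%.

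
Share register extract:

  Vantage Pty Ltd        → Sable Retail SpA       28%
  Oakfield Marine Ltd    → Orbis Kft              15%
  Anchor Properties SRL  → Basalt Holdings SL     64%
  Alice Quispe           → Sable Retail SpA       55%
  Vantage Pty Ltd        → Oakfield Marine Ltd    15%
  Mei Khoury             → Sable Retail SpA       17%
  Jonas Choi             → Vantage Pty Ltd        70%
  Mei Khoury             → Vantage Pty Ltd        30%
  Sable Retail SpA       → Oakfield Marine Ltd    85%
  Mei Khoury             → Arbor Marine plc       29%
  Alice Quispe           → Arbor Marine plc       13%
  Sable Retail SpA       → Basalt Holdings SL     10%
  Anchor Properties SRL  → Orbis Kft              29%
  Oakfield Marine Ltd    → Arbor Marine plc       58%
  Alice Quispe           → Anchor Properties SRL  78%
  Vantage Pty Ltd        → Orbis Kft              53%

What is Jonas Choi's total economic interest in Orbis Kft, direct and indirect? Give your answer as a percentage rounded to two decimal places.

Jonas reaches Orbis along 3 paths.
Via Vantage → Sable → Oakfield: 70% × 28% × 85% × 15% = 2.499%.
Via Vantage → Oakfield: 70% × 15% × 15% = 1.575%.
Via Vantage: 70% × 53% = 37.1%.
Total: 2.499% + 1.575% + 37.1% = 41.174%.
Rounded: 41.17%.

41.17%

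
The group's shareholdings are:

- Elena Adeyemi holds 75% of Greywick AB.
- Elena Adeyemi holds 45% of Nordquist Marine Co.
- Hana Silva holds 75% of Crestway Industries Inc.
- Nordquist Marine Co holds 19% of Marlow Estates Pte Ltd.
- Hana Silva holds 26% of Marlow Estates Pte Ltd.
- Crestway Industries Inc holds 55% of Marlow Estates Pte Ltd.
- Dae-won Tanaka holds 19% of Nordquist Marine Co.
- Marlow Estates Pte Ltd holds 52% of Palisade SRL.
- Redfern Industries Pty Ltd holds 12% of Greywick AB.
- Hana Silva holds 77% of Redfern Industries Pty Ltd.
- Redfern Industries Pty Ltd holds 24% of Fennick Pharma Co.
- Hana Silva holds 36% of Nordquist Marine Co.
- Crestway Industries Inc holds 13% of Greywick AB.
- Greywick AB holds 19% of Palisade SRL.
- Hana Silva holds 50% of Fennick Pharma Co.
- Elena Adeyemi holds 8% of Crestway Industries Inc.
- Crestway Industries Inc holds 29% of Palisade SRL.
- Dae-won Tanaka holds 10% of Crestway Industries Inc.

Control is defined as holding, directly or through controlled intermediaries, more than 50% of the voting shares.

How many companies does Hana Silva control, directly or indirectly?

5

Hana holds 75% of Crestway, so Hana controls Crestway.
Hana holds 77% of Redfern, so Hana controls Redfern.
Crestway and Hana together hold 55% + 26% = 81% of Marlow, so Hana controls Marlow.
Redfern and Hana together hold 24% + 50% = 74% of Fennick, so Hana controls Fennick.
Crestway and Marlow together hold 29% + 52% = 81% of Palisade, so Hana controls Palisade.
No other company's threshold is met.
Hana controls 5 companies.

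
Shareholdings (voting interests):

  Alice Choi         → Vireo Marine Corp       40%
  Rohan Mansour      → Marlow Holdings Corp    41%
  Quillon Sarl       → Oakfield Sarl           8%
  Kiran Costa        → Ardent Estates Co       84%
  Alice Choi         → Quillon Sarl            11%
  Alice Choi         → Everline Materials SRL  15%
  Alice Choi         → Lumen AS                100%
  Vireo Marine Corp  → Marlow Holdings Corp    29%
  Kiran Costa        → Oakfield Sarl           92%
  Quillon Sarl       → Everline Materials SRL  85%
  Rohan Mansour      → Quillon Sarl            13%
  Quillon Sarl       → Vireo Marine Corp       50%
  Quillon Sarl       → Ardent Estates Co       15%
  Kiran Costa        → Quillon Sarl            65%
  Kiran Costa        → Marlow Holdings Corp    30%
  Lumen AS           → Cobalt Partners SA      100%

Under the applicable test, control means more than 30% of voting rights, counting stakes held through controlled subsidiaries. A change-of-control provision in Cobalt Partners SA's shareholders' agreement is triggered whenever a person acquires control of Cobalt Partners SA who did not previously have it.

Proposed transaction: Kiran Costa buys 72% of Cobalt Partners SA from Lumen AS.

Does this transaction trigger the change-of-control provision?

Yes

The purchase adds only to Kiran's holdings (Lumen's stake shrinks), so Kiran is the only person who could newly come to control Cobalt.
Kiran holds 65% of Quillon, so Kiran controls Quillon.
Kiran and Quillon together hold 84% + 15% = 99% of Ardent, so Kiran controls Ardent.
Quillon holds 85% of Everline, so Kiran controls Everline.
Quillon holds 50% of Vireo, so Kiran controls Vireo.
Vireo and Kiran together hold 29% + 30% = 59% of Marlow, so Kiran controls Marlow.
Quillon and Kiran together hold 8% + 92% = 100% of Oakfield, so Kiran controls Oakfield.
Neither Kiran nor any entity Kiran controls holds any voting interest in Cobalt.
So before the transaction, Kiran does not control Cobalt.
After the purchase, Kiran holds 72% of Cobalt directly, and Lumen's stake falls to 28%.
Kiran holds 72% of Cobalt, so Kiran controls Cobalt.
Kiran did not control Cobalt before and does after, so the clause is triggered.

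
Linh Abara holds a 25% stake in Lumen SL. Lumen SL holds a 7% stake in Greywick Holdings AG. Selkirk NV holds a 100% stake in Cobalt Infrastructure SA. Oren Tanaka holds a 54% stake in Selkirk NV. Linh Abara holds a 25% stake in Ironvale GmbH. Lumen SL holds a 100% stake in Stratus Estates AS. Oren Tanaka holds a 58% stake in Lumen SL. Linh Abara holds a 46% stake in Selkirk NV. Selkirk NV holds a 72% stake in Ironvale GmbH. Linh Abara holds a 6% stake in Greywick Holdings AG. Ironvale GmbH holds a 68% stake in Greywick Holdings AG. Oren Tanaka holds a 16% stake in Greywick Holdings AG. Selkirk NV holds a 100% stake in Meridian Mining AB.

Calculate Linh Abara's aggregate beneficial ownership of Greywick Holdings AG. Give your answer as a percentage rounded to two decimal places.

47.27%

Linh reaches Greywick along 4 paths.
Via Ironvale: 25% × 68% = 17%.
Via Selkirk → Ironvale: 46% × 72% × 68% = 22.5216%.
Direct stake: 6% = 6%.
Via Lumen: 25% × 7% = 1.75%.
Total: 17% + 22.5216% + 6% + 1.75% = 47.2716%.
Rounded: 47.27%.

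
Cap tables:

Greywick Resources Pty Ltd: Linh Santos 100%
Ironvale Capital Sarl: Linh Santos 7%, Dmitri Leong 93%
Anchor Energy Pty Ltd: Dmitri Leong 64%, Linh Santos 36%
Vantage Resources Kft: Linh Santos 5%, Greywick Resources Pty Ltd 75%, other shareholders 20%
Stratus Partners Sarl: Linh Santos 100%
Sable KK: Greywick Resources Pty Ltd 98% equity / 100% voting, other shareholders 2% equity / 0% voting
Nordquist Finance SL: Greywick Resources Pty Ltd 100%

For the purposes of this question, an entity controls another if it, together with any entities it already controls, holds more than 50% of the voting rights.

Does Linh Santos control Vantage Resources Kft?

Linh holds 100% of Greywick, so Linh controls Greywick.
Linh and Greywick together hold 5% + 75% = 80% of Vantage, so Linh controls Vantage.

Yes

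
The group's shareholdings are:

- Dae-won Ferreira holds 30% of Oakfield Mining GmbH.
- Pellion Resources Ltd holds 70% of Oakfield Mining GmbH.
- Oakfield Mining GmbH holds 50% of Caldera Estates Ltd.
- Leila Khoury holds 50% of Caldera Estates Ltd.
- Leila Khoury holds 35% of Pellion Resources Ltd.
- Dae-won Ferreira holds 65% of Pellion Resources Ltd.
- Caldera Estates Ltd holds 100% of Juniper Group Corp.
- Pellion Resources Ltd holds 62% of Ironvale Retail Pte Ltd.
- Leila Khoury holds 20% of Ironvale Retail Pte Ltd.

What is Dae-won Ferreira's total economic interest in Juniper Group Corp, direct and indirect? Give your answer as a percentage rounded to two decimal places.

37.75%

Dae-won reaches Juniper along 2 paths.
Via Oakfield → Caldera: 30% × 50% × 100% = 15%.
Via Pellion → Oakfield → Caldera: 65% × 70% × 50% × 100% = 22.75%.
Total: 15% + 22.75% = 37.75%.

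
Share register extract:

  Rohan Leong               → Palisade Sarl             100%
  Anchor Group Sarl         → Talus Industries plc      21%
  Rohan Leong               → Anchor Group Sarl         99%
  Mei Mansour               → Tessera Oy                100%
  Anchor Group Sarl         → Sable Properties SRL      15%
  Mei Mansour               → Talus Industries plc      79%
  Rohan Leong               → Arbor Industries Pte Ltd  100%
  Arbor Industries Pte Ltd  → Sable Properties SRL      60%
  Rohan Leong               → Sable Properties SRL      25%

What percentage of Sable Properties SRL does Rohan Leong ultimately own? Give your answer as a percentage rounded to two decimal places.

99.85%

Rohan reaches Sable along 3 paths.
Via Arbor: 100% × 60% = 60%.
Via Anchor: 99% × 15% = 14.85%.
Direct stake: 25% = 25%.
Total: 60% + 14.85% + 25% = 99.85%.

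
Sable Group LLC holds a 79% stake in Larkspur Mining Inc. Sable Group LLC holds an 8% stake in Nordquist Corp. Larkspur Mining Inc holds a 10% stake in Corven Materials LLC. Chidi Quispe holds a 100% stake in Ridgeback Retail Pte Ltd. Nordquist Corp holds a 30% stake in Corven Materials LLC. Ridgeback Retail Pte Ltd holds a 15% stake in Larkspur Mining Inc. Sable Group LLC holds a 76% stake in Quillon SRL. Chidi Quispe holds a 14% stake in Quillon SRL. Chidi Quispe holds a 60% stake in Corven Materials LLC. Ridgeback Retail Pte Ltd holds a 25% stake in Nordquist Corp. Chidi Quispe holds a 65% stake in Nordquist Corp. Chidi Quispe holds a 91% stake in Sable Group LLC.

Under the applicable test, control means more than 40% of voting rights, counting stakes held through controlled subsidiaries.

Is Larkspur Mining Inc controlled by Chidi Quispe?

Chidi holds 91% of Sable, so Chidi controls Sable.
Chidi holds 100% of Ridgeback, so Chidi controls Ridgeback.
Ridgeback and Sable together hold 15% + 79% = 94% of Larkspur, so Chidi controls Larkspur.

Yes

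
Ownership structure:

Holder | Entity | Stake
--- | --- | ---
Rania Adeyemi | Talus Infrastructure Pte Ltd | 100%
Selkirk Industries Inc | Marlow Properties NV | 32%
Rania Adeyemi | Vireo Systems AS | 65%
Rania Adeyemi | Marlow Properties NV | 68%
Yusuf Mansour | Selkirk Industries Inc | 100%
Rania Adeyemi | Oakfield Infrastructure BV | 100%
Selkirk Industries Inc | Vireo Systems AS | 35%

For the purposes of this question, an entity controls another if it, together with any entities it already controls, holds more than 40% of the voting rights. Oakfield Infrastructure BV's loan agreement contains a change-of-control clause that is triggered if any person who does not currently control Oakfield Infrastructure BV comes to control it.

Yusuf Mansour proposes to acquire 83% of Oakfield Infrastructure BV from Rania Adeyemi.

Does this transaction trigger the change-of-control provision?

Yes

The purchase adds only to Yusuf's holdings (Rania's stake shrinks), so Yusuf is the only person who could newly come to control Oakfield.
Yusuf holds 100% of Selkirk, so Yusuf controls Selkirk.
Neither Yusuf nor any entity Yusuf controls holds any voting interest in Oakfield.
So before the transaction, Yusuf does not control Oakfield.
After the purchase, Yusuf holds 83% of Oakfield directly, and Rania's stake falls to 17%.
Yusuf holds 83% of Oakfield, so Yusuf controls Oakfield.
Yusuf did not control Oakfield before and does after, so the clause is triggered.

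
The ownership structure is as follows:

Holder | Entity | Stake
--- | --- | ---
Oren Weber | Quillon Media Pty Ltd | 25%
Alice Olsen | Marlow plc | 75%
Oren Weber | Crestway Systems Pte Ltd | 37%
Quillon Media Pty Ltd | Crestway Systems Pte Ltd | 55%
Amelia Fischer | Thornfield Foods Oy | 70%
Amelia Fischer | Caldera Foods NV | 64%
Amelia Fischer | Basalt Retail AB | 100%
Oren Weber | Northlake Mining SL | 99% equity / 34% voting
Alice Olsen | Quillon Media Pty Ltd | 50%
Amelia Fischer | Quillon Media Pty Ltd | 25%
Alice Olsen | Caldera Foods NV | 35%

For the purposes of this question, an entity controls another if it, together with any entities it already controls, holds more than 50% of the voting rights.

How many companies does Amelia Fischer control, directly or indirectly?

Amelia holds 64% of Caldera, so Amelia controls Caldera.
Amelia holds 70% of Thornfield, so Amelia controls Thornfield.
Amelia holds 100% of Basalt, so Amelia controls Basalt.
No other company's threshold is met.
Amelia controls 3 companies.

3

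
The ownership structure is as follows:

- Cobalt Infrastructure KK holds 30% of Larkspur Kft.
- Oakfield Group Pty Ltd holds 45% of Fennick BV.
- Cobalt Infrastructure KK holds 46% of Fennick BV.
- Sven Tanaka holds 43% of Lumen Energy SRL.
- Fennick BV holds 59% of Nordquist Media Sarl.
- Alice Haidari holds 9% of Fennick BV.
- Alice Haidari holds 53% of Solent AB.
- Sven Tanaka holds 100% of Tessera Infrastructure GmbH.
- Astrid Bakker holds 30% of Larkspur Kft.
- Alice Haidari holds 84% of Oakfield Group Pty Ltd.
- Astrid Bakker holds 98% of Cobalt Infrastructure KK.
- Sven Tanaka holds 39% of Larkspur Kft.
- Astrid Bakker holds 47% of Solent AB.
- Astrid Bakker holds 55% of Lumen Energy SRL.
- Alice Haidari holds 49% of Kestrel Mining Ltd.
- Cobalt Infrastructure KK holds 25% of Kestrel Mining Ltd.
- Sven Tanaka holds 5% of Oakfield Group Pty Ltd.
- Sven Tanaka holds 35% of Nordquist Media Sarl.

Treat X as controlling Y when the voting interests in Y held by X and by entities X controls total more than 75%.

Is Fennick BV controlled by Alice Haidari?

Alice holds 84% of Oakfield, so Alice controls Oakfield.
In Fennick, Alice's side holds only 9% + 45% = 54%, not > 75%.
So Alice does not control Fennick.

No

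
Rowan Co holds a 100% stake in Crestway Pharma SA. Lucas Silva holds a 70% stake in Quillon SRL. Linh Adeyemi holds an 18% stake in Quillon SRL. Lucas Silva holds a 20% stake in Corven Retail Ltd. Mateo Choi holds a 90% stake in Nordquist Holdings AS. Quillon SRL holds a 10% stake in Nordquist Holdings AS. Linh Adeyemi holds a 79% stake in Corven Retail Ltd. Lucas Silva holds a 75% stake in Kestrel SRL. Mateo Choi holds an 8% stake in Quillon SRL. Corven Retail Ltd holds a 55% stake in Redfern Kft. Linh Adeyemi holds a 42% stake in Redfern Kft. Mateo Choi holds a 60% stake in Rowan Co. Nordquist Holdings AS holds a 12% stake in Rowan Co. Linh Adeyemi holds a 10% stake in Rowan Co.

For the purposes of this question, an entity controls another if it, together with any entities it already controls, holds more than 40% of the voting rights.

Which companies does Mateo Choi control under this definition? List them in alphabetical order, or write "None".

Crestway Pharma SA, Nordquist Holdings AS, Rowan Co

Mateo holds 90% of Nordquist, so Mateo controls Nordquist.
Mateo and Nordquist together hold 60% + 12% = 72% of Rowan, so Mateo controls Rowan.
Rowan holds 100% of Crestway, so Mateo controls Crestway.
No other company's threshold is met.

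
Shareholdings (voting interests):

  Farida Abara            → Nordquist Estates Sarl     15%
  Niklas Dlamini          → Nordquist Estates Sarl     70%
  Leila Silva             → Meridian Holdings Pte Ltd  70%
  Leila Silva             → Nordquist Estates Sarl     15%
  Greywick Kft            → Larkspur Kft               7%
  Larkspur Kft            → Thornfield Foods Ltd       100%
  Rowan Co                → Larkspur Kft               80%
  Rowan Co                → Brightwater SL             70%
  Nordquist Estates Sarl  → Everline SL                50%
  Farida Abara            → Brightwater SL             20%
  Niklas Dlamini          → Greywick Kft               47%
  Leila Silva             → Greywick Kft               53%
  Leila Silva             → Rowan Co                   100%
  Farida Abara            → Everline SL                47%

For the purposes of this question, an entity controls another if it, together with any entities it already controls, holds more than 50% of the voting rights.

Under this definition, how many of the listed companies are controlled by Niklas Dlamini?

1

Niklas holds 70% of Nordquist, so Niklas controls Nordquist.
No other company's threshold is met.
Niklas controls 1 company.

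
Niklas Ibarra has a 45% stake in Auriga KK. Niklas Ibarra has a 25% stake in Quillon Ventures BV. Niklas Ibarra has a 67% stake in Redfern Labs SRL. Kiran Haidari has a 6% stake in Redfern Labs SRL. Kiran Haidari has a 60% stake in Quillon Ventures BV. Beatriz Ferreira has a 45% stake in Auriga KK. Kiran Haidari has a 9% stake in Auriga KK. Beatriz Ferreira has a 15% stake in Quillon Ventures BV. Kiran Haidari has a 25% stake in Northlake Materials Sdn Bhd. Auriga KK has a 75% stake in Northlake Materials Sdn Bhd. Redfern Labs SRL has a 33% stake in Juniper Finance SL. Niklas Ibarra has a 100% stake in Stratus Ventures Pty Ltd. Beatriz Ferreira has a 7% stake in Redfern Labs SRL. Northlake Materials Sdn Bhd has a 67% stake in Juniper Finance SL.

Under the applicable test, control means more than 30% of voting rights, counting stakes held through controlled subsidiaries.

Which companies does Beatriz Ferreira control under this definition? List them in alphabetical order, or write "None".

Beatriz holds 45% of Auriga, so Beatriz controls Auriga.
Auriga holds 75% of Northlake, so Beatriz controls Northlake.
Northlake holds 67% of Juniper, so Beatriz controls Juniper.
No other company's threshold is met.

Auriga KK, Juniper Finance SL, Northlake Materials Sdn Bhd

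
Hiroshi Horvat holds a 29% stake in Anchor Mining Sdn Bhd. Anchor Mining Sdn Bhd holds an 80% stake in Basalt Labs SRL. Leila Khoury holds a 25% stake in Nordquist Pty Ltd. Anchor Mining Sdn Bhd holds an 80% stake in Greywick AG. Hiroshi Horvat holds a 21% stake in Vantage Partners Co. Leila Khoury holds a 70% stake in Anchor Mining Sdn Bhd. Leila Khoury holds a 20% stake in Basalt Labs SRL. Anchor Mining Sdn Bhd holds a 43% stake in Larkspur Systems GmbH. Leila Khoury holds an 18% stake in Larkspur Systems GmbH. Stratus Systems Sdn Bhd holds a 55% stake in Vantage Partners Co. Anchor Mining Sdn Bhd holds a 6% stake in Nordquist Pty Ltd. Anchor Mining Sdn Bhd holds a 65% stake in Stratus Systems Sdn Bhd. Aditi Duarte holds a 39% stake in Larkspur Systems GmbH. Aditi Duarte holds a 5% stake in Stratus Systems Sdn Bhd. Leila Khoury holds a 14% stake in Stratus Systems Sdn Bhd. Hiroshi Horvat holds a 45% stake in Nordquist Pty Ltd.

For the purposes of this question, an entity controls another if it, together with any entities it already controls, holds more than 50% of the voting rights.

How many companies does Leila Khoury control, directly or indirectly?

Leila holds 70% of Anchor, so Leila controls Anchor.
Anchor and Leila together hold 43% + 18% = 61% of Larkspur, so Leila controls Larkspur.
Anchor and Leila together hold 80% + 20% = 100% of Basalt, so Leila controls Basalt.
Leila and Anchor together hold 14% + 65% = 79% of Stratus, so Leila controls Stratus.
Stratus holds 55% of Vantage, so Leila controls Vantage.
Anchor holds 80% of Greywick, so Leila controls Greywick.
No other company's threshold is met.
Leila controls 6 companies.

6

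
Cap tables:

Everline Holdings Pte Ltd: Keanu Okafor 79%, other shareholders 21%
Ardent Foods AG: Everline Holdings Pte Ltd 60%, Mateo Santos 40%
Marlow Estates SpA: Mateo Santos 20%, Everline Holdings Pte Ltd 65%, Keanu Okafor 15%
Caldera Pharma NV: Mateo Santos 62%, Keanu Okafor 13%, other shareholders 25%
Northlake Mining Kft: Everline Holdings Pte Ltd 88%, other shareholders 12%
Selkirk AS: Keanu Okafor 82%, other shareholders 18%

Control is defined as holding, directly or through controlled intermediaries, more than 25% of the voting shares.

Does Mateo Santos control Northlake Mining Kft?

Mateo holds 40% of Ardent, so Mateo controls Ardent.
Mateo holds 62% of Caldera, so Mateo controls Caldera.
Neither Mateo nor any entity Mateo controls holds any voting interest in Northlake.
So Mateo does not control Northlake.

No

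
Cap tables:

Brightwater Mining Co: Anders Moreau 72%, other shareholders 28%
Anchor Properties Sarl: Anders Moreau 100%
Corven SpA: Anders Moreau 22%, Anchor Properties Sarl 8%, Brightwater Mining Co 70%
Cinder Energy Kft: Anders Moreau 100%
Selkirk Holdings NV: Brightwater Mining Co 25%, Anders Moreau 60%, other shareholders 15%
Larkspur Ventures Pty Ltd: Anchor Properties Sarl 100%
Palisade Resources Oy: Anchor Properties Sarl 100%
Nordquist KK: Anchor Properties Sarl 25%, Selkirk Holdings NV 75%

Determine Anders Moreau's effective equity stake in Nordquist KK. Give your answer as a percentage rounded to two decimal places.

83.50%

Anders reaches Nordquist along 3 paths.
Via Anchor: 100% × 25% = 25%.
Via Brightwater → Selkirk: 72% × 25% × 75% = 13.5%.
Via Selkirk: 60% × 75% = 45%.
Total: 25% + 13.5% + 45% = 83.5%.
Rounded: 83.50%.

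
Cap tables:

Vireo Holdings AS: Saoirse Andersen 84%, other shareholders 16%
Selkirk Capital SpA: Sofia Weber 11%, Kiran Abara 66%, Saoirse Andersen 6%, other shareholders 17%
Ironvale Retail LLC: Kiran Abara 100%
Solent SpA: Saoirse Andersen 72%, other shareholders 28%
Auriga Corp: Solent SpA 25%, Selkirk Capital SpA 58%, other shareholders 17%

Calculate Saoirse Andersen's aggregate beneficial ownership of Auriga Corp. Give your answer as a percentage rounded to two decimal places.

21.48%

Saoirse reaches Auriga along 2 paths.
Via Solent: 72% × 25% = 18%.
Via Selkirk: 6% × 58% = 3.48%.
Total: 18% + 3.48% = 21.48%.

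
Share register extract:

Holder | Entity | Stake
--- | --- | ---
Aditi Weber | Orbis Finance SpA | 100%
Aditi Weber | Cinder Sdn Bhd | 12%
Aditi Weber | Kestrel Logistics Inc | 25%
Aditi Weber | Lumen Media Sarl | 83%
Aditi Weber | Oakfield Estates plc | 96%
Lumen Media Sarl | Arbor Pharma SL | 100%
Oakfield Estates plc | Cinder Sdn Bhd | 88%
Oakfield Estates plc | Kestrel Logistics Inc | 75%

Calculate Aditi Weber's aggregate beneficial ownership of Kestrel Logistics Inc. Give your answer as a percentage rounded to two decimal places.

97.00%

Aditi reaches Kestrel along 2 paths.
Direct stake: 25% = 25%.
Via Oakfield: 96% × 75% = 72%.
Total: 25% + 72% = 97%.
Rounded: 97.00%.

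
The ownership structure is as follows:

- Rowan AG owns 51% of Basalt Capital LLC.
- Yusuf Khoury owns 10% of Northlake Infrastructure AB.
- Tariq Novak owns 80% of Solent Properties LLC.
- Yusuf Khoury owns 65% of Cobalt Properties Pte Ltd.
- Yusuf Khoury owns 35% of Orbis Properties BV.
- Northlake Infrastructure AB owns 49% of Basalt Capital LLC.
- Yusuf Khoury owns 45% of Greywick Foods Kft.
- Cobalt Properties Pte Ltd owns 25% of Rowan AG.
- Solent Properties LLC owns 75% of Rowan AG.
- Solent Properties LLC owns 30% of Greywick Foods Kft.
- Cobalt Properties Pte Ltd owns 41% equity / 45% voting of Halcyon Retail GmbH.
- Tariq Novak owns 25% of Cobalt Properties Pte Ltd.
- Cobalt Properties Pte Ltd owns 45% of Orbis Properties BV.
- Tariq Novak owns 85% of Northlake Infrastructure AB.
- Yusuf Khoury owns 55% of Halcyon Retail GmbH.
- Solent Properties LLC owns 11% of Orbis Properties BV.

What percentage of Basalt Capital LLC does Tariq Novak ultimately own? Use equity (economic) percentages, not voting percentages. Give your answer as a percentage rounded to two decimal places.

75.44%

Tariq reaches Basalt along 3 paths.
Via Northlake: 85% × 49% = 41.65%.
Via Cobalt → Rowan: 25% × 25% × 51% = 3.1875%.
Via Solent → Rowan: 80% × 75% × 51% = 30.6%.
Total: 41.65% + 3.1875% + 30.6% = 75.4375%.
Rounded: 75.44%.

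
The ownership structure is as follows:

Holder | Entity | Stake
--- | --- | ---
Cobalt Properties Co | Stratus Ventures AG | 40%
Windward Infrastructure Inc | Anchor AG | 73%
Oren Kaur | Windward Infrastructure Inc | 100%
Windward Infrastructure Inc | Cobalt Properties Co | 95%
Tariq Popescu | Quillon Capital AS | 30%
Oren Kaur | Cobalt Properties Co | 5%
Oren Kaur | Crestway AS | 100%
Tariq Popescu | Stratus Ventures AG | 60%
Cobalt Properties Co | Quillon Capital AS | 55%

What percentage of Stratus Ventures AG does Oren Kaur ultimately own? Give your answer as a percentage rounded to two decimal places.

Oren reaches Stratus along 2 paths.
Via Windward → Cobalt: 100% × 95% × 40% = 38%.
Via Cobalt: 5% × 40% = 2%.
Total: 38% + 2% = 40%.
Rounded: 40.00%.

40.00%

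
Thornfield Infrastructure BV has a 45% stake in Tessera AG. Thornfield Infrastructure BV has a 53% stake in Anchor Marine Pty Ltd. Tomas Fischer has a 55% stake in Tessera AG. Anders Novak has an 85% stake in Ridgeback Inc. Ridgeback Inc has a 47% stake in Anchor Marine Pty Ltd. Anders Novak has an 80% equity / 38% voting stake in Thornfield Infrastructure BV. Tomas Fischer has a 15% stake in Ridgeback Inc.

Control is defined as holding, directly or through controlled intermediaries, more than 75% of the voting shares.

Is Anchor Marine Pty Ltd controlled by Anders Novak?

Anders holds 85% of Ridgeback, so Anders controls Ridgeback.
In Anchor, Anders's side holds only 47%, not > 75%.
So Anders does not control Anchor.

No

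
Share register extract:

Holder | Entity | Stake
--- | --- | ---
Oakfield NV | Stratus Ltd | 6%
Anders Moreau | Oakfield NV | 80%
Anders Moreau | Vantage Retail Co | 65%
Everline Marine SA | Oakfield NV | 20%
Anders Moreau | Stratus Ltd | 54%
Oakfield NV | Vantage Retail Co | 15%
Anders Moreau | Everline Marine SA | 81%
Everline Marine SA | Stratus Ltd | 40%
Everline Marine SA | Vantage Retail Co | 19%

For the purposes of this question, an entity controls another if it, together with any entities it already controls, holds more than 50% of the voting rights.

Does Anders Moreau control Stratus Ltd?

Yes

Anders holds 81% of Everline, so Anders controls Everline.
Anders and Everline together hold 80% + 20% = 100% of Oakfield, so Anders controls Oakfield.
Oakfield and Everline and Anders together hold 6% + 40% + 54% = 100% of Stratus, so Anders controls Stratus.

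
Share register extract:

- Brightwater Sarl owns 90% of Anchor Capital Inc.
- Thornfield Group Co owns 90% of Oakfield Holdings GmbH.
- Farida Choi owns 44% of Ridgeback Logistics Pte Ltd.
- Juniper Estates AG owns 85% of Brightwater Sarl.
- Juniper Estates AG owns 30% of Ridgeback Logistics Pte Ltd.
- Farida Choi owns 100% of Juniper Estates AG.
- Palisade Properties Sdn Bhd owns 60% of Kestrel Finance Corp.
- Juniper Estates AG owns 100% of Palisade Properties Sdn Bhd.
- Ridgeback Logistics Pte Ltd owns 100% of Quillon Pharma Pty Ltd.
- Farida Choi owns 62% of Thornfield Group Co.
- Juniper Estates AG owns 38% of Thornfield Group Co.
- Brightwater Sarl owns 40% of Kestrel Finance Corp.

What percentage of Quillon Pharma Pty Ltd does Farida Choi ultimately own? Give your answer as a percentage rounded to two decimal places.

74.00%

Farida reaches Quillon along 2 paths.
Via Ridgeback: 44% × 100% = 44%.
Via Juniper → Ridgeback: 100% × 30% × 100% = 30%.
Total: 44% + 30% = 74%.
Rounded: 74.00%.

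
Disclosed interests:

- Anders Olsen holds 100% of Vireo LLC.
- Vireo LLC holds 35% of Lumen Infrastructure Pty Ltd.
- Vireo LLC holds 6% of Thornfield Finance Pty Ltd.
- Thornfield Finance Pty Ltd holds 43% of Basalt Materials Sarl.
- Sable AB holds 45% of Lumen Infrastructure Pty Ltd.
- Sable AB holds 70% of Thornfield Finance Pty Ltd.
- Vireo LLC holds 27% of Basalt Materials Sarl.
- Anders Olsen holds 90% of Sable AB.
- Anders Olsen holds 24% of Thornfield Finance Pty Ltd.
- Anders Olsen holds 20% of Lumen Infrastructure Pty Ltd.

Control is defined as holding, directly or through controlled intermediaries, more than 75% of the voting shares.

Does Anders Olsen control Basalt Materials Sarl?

Anders holds 90% of Sable, so Anders controls Sable.
Anders holds 100% of Vireo, so Anders controls Vireo.
Sable and Anders and Vireo together hold 70% + 24% + 6% = 100% of Thornfield, so Anders controls Thornfield.
Anders and Vireo and Sable together hold 20% + 35% + 45% = 100% of Lumen, so Anders controls Lumen.
In Basalt, Anders's side holds only 27% + 43% = 70%, not > 75%.
So Anders does not control Basalt.

No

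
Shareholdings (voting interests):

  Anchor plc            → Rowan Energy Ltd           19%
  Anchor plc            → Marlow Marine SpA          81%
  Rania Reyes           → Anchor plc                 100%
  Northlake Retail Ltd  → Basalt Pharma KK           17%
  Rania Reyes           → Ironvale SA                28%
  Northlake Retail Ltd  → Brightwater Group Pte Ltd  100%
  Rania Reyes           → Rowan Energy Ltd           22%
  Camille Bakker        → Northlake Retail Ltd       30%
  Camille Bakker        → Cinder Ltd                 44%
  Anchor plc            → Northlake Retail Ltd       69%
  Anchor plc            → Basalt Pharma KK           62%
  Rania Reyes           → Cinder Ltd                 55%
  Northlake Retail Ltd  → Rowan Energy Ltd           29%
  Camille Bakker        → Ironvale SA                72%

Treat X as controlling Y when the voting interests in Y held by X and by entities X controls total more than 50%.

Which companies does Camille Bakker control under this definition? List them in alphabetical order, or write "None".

Camille holds 72% of Ironvale, so Camille controls Ironvale.
No other company's threshold is met.

Ironvale SA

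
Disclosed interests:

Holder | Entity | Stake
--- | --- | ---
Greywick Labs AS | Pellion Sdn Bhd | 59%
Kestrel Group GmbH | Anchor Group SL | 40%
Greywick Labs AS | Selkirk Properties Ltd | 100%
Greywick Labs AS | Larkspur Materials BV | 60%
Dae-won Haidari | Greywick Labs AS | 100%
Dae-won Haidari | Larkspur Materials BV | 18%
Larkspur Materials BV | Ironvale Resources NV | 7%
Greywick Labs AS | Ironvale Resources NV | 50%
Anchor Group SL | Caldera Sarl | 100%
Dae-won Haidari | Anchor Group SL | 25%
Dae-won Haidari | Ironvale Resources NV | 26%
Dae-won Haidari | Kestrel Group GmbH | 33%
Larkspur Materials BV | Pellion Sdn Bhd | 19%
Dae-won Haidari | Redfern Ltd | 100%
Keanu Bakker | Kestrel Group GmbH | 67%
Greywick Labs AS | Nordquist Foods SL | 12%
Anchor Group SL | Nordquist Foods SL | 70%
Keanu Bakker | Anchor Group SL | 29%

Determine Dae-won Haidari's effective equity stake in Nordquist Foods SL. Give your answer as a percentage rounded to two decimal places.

38.74%

Dae-won reaches Nordquist along 3 paths.
Via Greywick: 100% × 12% = 12%.
Via Anchor: 25% × 70% = 17.5%.
Via Kestrel → Anchor: 33% × 40% × 70% = 9.24%.
Total: 12% + 17.5% + 9.24% = 38.74%.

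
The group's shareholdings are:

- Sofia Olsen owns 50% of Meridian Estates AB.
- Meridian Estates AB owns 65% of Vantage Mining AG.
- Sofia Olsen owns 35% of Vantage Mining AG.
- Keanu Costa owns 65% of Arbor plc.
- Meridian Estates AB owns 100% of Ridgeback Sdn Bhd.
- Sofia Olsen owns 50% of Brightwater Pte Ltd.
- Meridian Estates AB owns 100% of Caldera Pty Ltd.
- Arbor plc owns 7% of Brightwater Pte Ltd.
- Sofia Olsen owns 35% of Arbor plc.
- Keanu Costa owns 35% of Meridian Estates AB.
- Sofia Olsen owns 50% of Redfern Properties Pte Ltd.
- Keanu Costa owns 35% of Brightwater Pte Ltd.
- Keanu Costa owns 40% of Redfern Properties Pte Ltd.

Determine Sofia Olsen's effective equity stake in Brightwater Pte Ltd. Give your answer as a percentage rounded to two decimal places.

Sofia reaches Brightwater along 2 paths.
Direct stake: 50% = 50%.
Via Arbor: 35% × 7% = 2.45%.
Total: 50% + 2.45% = 52.45%.

52.45%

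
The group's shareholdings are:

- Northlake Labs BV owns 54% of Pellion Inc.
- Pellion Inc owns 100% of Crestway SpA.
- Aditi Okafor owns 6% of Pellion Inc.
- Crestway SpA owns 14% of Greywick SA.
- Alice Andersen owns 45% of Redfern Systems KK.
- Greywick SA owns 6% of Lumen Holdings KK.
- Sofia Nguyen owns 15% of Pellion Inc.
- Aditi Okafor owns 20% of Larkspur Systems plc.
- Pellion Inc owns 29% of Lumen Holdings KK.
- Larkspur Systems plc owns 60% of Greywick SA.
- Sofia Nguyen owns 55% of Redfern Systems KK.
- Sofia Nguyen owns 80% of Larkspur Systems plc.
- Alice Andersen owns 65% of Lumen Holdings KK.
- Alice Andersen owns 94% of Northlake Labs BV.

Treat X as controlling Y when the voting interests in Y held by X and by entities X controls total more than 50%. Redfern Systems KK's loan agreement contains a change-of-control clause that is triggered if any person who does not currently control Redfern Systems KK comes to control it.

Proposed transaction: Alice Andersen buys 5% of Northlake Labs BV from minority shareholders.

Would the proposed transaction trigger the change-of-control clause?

The purchase changes only Alice's holdings, so Alice is the only person who could newly come to control Redfern.
Alice holds 94% of Northlake, so Alice controls Northlake.
Northlake holds 54% of Pellion, so Alice controls Pellion.
Pellion holds 100% of Crestway, so Alice controls Crestway.
Alice and Pellion together hold 65% + 29% = 94% of Lumen, so Alice controls Lumen.
In Redfern, Alice's side holds only 45%, not > 50%.
So before the transaction, Alice does not control Redfern.
After the purchase, Alice's direct stake in Northlake rises to 94% + 5% = 99%.
Alice holds 99% of Northlake, so Alice controls Northlake.
After the transaction, Alice's side holds 45% of Redfern, not > 50%, so Alice still does not control Redfern.
No new person acquires control, so the clause is not triggered.

No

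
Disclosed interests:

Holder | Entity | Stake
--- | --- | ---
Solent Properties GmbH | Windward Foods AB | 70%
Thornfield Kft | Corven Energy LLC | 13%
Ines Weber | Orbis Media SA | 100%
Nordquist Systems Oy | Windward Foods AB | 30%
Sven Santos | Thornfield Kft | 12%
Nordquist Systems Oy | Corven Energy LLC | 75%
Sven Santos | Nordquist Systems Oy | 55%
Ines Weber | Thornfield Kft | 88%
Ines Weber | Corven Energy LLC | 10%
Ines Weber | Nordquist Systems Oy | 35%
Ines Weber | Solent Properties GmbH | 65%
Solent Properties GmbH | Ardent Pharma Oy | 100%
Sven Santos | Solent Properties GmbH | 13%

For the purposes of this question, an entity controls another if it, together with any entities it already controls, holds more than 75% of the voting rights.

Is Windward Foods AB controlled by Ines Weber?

No

Ines holds 88% of Thornfield, so Ines controls Thornfield.
Ines holds 100% of Orbis, so Ines controls Orbis.
Neither Ines nor any entity Ines controls holds any voting interest in Windward.
So Ines does not control Windward.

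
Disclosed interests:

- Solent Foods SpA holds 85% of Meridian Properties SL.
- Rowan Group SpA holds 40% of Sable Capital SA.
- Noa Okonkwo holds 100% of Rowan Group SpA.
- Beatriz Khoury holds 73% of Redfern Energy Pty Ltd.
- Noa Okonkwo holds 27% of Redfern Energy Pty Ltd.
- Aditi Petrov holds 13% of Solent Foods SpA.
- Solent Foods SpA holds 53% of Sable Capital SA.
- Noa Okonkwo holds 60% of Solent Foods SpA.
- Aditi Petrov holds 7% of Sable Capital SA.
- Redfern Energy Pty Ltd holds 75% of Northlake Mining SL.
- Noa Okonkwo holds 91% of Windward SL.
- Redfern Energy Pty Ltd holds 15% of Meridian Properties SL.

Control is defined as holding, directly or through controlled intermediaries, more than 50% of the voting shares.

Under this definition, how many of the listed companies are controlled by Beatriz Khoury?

Beatriz holds 73% of Redfern, so Beatriz controls Redfern.
Redfern holds 75% of Northlake, so Beatriz controls Northlake.
No other company's threshold is met.
Beatriz controls 2 companies.

2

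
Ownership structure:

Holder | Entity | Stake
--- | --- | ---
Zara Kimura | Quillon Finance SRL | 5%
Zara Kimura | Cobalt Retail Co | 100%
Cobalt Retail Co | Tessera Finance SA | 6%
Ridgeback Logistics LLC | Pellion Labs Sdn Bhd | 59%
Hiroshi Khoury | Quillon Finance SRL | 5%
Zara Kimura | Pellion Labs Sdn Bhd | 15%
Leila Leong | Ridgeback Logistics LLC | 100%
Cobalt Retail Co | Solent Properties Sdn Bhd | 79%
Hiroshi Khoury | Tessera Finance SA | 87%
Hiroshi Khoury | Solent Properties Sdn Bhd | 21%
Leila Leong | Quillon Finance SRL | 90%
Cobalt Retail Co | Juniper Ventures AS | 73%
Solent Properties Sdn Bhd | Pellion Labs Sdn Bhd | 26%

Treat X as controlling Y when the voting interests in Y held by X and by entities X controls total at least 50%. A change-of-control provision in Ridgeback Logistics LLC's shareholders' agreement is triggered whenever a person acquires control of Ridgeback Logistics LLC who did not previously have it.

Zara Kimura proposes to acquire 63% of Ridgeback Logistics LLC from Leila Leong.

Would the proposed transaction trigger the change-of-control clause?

The purchase adds only to Zara's holdings (Leila's stake shrinks), so Zara is the only person who could newly come to control Ridgeback.
Zara holds 100% of Cobalt, so Zara controls Cobalt.
Cobalt holds 79% of Solent, so Zara controls Solent.
Cobalt holds 73% of Juniper, so Zara controls Juniper.
Neither Zara nor any entity Zara controls holds any voting interest in Ridgeback.
So before the transaction, Zara does not control Ridgeback.
After the purchase, Zara holds 63% of Ridgeback directly, and Leila's stake falls to 37%.
Zara holds 63% of Ridgeback, so Zara controls Ridgeback.
Zara did not control Ridgeback before and does after, so the clause is triggered.

Yes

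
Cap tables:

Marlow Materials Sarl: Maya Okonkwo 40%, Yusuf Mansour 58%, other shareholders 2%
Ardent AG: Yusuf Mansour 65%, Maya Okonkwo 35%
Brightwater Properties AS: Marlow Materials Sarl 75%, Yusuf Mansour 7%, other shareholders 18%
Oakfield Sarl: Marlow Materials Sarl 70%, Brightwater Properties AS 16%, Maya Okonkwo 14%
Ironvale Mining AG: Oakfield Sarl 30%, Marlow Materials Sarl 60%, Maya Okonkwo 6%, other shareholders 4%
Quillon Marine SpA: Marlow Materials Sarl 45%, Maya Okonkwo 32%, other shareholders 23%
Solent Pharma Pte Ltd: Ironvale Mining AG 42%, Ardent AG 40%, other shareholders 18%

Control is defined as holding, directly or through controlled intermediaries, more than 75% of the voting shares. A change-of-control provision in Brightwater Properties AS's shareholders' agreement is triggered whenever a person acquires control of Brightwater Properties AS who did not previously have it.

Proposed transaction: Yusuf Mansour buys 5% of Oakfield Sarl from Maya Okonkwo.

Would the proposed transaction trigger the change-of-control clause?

The purchase adds only to Yusuf's holdings (Maya's stake shrinks), so Yusuf is the only person who could newly come to control Brightwater.
Yusuf's largest direct stake is 65% in Ardent, which does not meet the threshold, so Yusuf controls no company.
In Brightwater, Yusuf's side holds only 7%, not > 75%.
So before the transaction, Yusuf does not control Brightwater.
After the purchase, Yusuf holds 5% of Oakfield directly, and Maya's stake falls to 9%.
Yusuf's side now holds 5% of Oakfield, not > 75%, so Yusuf still does not control Oakfield.
After the transaction, Yusuf's side holds 7% of Brightwater, not > 75%, so Yusuf still does not control Brightwater.
No new person acquires control, so the clause is not triggered.

No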